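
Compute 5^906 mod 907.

1

5^1 ≡ 5 (mod 907)
5^2 ≡ 5^2 = 25 ≡ 25 (mod 907)
5^4 ≡ 25^2 = 625 ≡ 625 (mod 907)
5^8 ≡ 625^2 = 390625 ≡ 615 (mod 907)
5^16 ≡ 615^2 = 378225 ≡ 6 (mod 907)
5^32 ≡ 6^2 = 36 ≡ 36 (mod 907)
5^64 ≡ 36^2 = 1296 ≡ 389 (mod 907)
5^128 ≡ 389^2 = 151321 ≡ 759 (mod 907)
5^256 ≡ 759^2 = 576081 ≡ 136 (mod 907)
5^512 ≡ 136^2 = 18496 ≡ 356 (mod 907)
906 = 512 + 256 + 128 + 8 + 2 in binary powers of 2.
So 5^906 ≡ 356 · 136 · 759 · 615 · 25 ≡ 1 (mod 907).
Since the result is 1, base 5 gives no evidence that 907 is composite.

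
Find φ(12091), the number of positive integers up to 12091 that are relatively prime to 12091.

11872

Factor: 12091 = 107 · 113.
φ(12091) = (107−1) · (113−1) = 106 · 112 = 11872.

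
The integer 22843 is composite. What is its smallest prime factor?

53

22843 is odd.
Digit sum 19, not divisible by 3.
Ends in 3: not divisible by 5.
7: 22843 = 7·3263 + 2
11: 22843 = 11·2076 + 7
13: 22843 = 13·1757 + 2
17: 22843 = 17·1343 + 12
19: 22843 = 19·1202 + 5
23: 22843 = 23·993 + 4
29: 22843 = 29·787 + 20
31: 22843 = 31·736 + 27
37: 22843 = 37·617 + 14
41: 22843 = 41·557 + 6
43: 22843 = 43·531 + 10
47: 22843 = 47·486 + 1
53: 22843 = 53·431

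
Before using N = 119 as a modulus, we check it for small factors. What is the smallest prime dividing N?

119 is odd.
Digit sum 11, not divisible by 3.
Ends in 9: not divisible by 5.
7: 119 = 7·17

7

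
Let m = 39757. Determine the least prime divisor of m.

83

39757 is odd.
Digit sum 31, not divisible by 3.
Ends in 7: not divisible by 5.
7: 39757 = 7·5679 + 4
11: 39757 = 11·3614 + 3
13: 39757 = 13·3058 + 3
17: 39757 = 17·2338 + 11
19: 39757 = 19·2092 + 9
23: 39757 = 23·1728 + 13
29: 39757 = 29·1370 + 27
31: 39757 = 31·1282 + 15
37: 39757 = 37·1074 + 19
41: 39757 = 41·969 + 28
43: 39757 = 43·924 + 25
47: 39757 = 47·845 + 42
53: 39757 = 53·750 + 7
59: 39757 = 59·673 + 50
61: 39757 = 61·651 + 46
67: 39757 = 67·593 + 26
71: 39757 = 71·559 + 68
73: 39757 = 73·544 + 45
79: 39757 = 79·503 + 20
83: 39757 = 83·479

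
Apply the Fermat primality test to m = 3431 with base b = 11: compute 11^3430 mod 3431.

11^1 ≡ 11 (mod 3431)
11^2 ≡ 11^2 = 121 ≡ 121 (mod 3431)
11^4 ≡ 121^2 = 14641 ≡ 917 (mod 3431)
11^8 ≡ 917^2 = 840889 ≡ 294 (mod 3431)
11^16 ≡ 294^2 = 86436 ≡ 661 (mod 3431)
11^32 ≡ 661^2 = 436921 ≡ 1184 (mod 3431)
11^64 ≡ 1184^2 = 1401856 ≡ 2008 (mod 3431)
11^128 ≡ 2008^2 = 4032064 ≡ 639 (mod 3431)
11^256 ≡ 639^2 = 408321 ≡ 32 (mod 3431)
11^512 ≡ 32^2 = 1024 ≡ 1024 (mod 3431)
11^1024 ≡ 1024^2 = 1048576 ≡ 2121 (mod 3431)
11^2048 ≡ 2121^2 = 4498641 ≡ 600 (mod 3431)
3430 = 2048 + 1024 + 256 + 64 + 32 + 4 + 2 in binary powers of 2.
So 11^3430 ≡ 600 · 2121 · 32 · 2008 · 1184 · 917 · 121 ≡ 1583 (mod 3431).
Since 1583 ≠ 1, base 11 is a Fermat witness: 3431 is composite.

1583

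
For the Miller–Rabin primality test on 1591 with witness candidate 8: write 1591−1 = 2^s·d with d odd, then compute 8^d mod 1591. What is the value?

1591 − 1 = 1590 = 2^1 · 795, so d = 795.
8^1 ≡ 8 (mod 1591)
8^2 ≡ 8^2 = 64 ≡ 64 (mod 1591)
8^4 ≡ 64^2 = 4096 ≡ 914 (mod 1591)
8^8 ≡ 914^2 = 835396 ≡ 121 (mod 1591)
8^16 ≡ 121^2 = 14641 ≡ 322 (mod 1591)
8^32 ≡ 322^2 = 103684 ≡ 269 (mod 1591)
8^64 ≡ 269^2 = 72361 ≡ 766 (mod 1591)
8^128 ≡ 766^2 = 586756 ≡ 1268 (mod 1591)
8^256 ≡ 1268^2 = 1607824 ≡ 914 (mod 1591)
8^512 ≡ 914^2 = 835396 ≡ 121 (mod 1591)
795 = 512 + 256 + 16 + 8 + 2 + 1 in binary powers of 2.
So 8^795 ≡ 121 · 914 · 322 · 121 · 64 · 8 ≡ 290 (mod 1591).
Squaring chain: 290; never reaches −1, so base 8 is a Miller–Rabin witness that 1591 is composite.

290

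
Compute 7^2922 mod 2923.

7^1 ≡ 7 (mod 2923)
7^2 ≡ 7^2 = 49 ≡ 49 (mod 2923)
7^4 ≡ 49^2 = 2401 ≡ 2401 (mod 2923)
7^8 ≡ 2401^2 = 5764801 ≡ 645 (mod 2923)
7^16 ≡ 645^2 = 416025 ≡ 959 (mod 2923)
7^32 ≡ 959^2 = 919681 ≡ 1859 (mod 2923)
7^64 ≡ 1859^2 = 3455881 ≡ 895 (mod 2923)
7^128 ≡ 895^2 = 801025 ≡ 123 (mod 2923)
7^256 ≡ 123^2 = 15129 ≡ 514 (mod 2923)
7^512 ≡ 514^2 = 264196 ≡ 1126 (mod 2923)
7^1024 ≡ 1126^2 = 1267876 ≡ 2217 (mod 2923)
7^2048 ≡ 2217^2 = 4915089 ≡ 1526 (mod 2923)
2922 = 2048 + 512 + 256 + 64 + 32 + 8 + 2 in binary powers of 2.
So 7^2922 ≡ 1526 · 1126 · 514 · 895 · 1859 · 645 · 49 ≡ 433 (mod 2923).
Since 433 ≠ 1, base 7 is a Fermat witness: 2923 is composite.

433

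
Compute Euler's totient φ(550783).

512640

Factor: 550783 = 17 · 179 · 181.
φ(550783) = (17−1) · (179−1) · (181−1) = 16 · 178 · 180 = 512640.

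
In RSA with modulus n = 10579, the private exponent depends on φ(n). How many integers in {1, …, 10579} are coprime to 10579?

Factor: 10579 = 71 · 149.
φ(10579) = (71−1) · (149−1) = 70 · 148 = 10360.

10360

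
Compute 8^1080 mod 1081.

570

8^1 ≡ 8 (mod 1081)
8^2 ≡ 8^2 = 64 ≡ 64 (mod 1081)
8^4 ≡ 64^2 = 4096 ≡ 853 (mod 1081)
8^8 ≡ 853^2 = 727609 ≡ 96 (mod 1081)
8^16 ≡ 96^2 = 9216 ≡ 568 (mod 1081)
8^32 ≡ 568^2 = 322624 ≡ 486 (mod 1081)
8^64 ≡ 486^2 = 236196 ≡ 538 (mod 1081)
8^128 ≡ 538^2 = 289444 ≡ 817 (mod 1081)
8^256 ≡ 817^2 = 667489 ≡ 512 (mod 1081)
8^512 ≡ 512^2 = 262144 ≡ 542 (mod 1081)
8^1024 ≡ 542^2 = 293764 ≡ 813 (mod 1081)
1080 = 1024 + 32 + 16 + 8 in binary powers of 2.
So 8^1080 ≡ 813 · 486 · 568 · 96 ≡ 570 (mod 1081).
Since 570 ≠ 1, base 8 is a Fermat witness: 1081 is composite.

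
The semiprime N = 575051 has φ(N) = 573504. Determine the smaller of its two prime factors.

φ(n) = (p−1)(q−1) = n − (p+q) + 1, so p + q = 575051 − 573504 + 1 = 1548.
p and q are the roots of t² − 1548t + 575051 = 0.
Discriminant: 1548² − 4·575051 = 2396304 − 2300204 = 96100; √96100 = 310.
q = (1548 − 310)/2 = 619, p = (1548 + 310)/2 = 929.
Check: 619 · 929 = 575051.

619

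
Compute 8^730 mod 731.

8^1 ≡ 8 (mod 731)
8^2 ≡ 8^2 = 64 ≡ 64 (mod 731)
8^4 ≡ 64^2 = 4096 ≡ 441 (mod 731)
8^8 ≡ 441^2 = 194481 ≡ 35 (mod 731)
8^16 ≡ 35^2 = 1225 ≡ 494 (mod 731)
8^32 ≡ 494^2 = 244036 ≡ 613 (mod 731)
8^64 ≡ 613^2 = 375769 ≡ 35 (mod 731)
8^128 ≡ 35^2 = 1225 ≡ 494 (mod 731)
8^256 ≡ 494^2 = 244036 ≡ 613 (mod 731)
8^512 ≡ 613^2 = 375769 ≡ 35 (mod 731)
730 = 512 + 128 + 64 + 16 + 8 + 2 in binary powers of 2.
So 8^730 ≡ 35 · 494 · 35 · 494 · 35 · 64 ≡ 64 (mod 731).
Since 64 ≠ 1, base 8 is a Fermat witness: 731 is composite.

64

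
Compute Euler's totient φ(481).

432

Factor: 481 = 13 · 37.
φ(481) = (13−1) · (37−1) = 12 · 36 = 432.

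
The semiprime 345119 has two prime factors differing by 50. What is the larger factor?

Since p = q + 50, we have 345119 = q(q + 50), so q² + 50q − 345119 = 0.
Discriminant: 50² + 4·345119 = 2500 + 1380476 = 1382976; √1382976 = 1176.
q = (−50 + 1176)/2 = 563, and p = q + 50 = 613.
Check: 563 · 613 = 345119.

613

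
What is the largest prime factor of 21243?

97

21243 = 3 · 7081
7081 = 73 · 97
97 is prime.
So 21243 = 3 · 73 · 97; the largest prime factor is 97.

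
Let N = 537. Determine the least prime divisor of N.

537 is odd.
Digit sum 15, divisible by 3.

3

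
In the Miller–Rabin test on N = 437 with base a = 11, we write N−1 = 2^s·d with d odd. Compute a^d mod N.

437 − 1 = 436 = 2^2 · 109, so d = 109.
11^1 ≡ 11 (mod 437)
11^2 ≡ 11^2 = 121 ≡ 121 (mod 437)
11^4 ≡ 121^2 = 14641 ≡ 220 (mod 437)
11^8 ≡ 220^2 = 48400 ≡ 330 (mod 437)
11^16 ≡ 330^2 = 108900 ≡ 87 (mod 437)
11^32 ≡ 87^2 = 7569 ≡ 140 (mod 437)
11^64 ≡ 140^2 = 19600 ≡ 372 (mod 437)
109 = 64 + 32 + 8 + 4 + 1 in binary powers of 2.
So 11^109 ≡ 372 · 140 · 330 · 220 · 11 ≡ 182 (mod 437).
Squaring chain: 182 → 349; never reaches −1, so base 11 is a Miller–Rabin witness that 437 is composite.

182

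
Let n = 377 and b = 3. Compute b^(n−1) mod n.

3^1 ≡ 3 (mod 377)
3^2 ≡ 3^2 = 9 ≡ 9 (mod 377)
3^4 ≡ 9^2 = 81 ≡ 81 (mod 377)
3^8 ≡ 81^2 = 6561 ≡ 152 (mod 377)
3^16 ≡ 152^2 = 23104 ≡ 107 (mod 377)
3^32 ≡ 107^2 = 11449 ≡ 139 (mod 377)
3^64 ≡ 139^2 = 19321 ≡ 94 (mod 377)
3^128 ≡ 94^2 = 8836 ≡ 165 (mod 377)
3^256 ≡ 165^2 = 27225 ≡ 81 (mod 377)
376 = 256 + 64 + 32 + 16 + 8 in binary powers of 2.
So 3^376 ≡ 81 · 94 · 139 · 107 · 152 ≡ 16 (mod 377).
Since 16 ≠ 1, base 3 is a Fermat witness: 377 is composite.

16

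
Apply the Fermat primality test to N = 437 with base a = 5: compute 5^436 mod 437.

5^1 ≡ 5 (mod 437)
5^2 ≡ 5^2 = 25 ≡ 25 (mod 437)
5^4 ≡ 25^2 = 625 ≡ 188 (mod 437)
5^8 ≡ 188^2 = 35344 ≡ 384 (mod 437)
5^16 ≡ 384^2 = 147456 ≡ 187 (mod 437)
5^32 ≡ 187^2 = 34969 ≡ 9 (mod 437)
5^64 ≡ 9^2 = 81 ≡ 81 (mod 437)
5^128 ≡ 81^2 = 6561 ≡ 6 (mod 437)
5^256 ≡ 6^2 = 36 ≡ 36 (mod 437)
436 = 256 + 128 + 32 + 16 + 4 in binary powers of 2.
So 5^436 ≡ 36 · 6 · 9 · 187 · 188 ≡ 397 (mod 437).
Since 397 ≠ 1, base 5 is a Fermat witness: 437 is composite.

397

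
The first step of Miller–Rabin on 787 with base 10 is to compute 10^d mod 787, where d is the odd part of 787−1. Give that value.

787 − 1 = 786 = 2^1 · 393, so d = 393.
10^1 ≡ 10 (mod 787)
10^2 ≡ 10^2 = 100 ≡ 100 (mod 787)
10^4 ≡ 100^2 = 10000 ≡ 556 (mod 787)
10^8 ≡ 556^2 = 309136 ≡ 632 (mod 787)
10^16 ≡ 632^2 = 399424 ≡ 415 (mod 787)
10^32 ≡ 415^2 = 172225 ≡ 659 (mod 787)
10^64 ≡ 659^2 = 434281 ≡ 644 (mod 787)
10^128 ≡ 644^2 = 414736 ≡ 774 (mod 787)
10^256 ≡ 774^2 = 599076 ≡ 169 (mod 787)
393 = 256 + 128 + 8 + 1 in binary powers of 2.
So 10^393 ≡ 169 · 774 · 632 · 10 ≡ 1 (mod 787).
Since 10^d ≡ 1 (mod 787), base 10 does not prove 787 composite.

1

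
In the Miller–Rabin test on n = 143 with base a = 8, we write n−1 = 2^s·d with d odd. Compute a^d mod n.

143 − 1 = 142 = 2^1 · 71, so d = 71.
8^1 ≡ 8 (mod 143)
8^2 ≡ 8^2 = 64 ≡ 64 (mod 143)
8^4 ≡ 64^2 = 4096 ≡ 92 (mod 143)
8^8 ≡ 92^2 = 8464 ≡ 27 (mod 143)
8^16 ≡ 27^2 = 729 ≡ 14 (mod 143)
8^32 ≡ 14^2 = 196 ≡ 53 (mod 143)
8^64 ≡ 53^2 = 2809 ≡ 92 (mod 143)
71 = 64 + 4 + 2 + 1 in binary powers of 2.
So 8^71 ≡ 92 · 92 · 64 · 8 ≡ 96 (mod 143).
Squaring chain: 96; never reaches −1, so base 8 is a Miller–Rabin witness that 143 is composite.

96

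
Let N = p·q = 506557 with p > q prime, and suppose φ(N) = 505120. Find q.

φ(n) = (p−1)(q−1) = n − (p+q) + 1, so p + q = 506557 − 505120 + 1 = 1438.
p and q are the roots of t² − 1438t + 506557 = 0.
Discriminant: 1438² − 4·506557 = 2067844 − 2026228 = 41616; √41616 = 204.
q = (1438 − 204)/2 = 617, p = (1438 + 204)/2 = 821.
Check: 617 · 821 = 506557.

617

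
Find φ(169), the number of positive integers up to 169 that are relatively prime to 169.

156

Factor: 169 = 13^2.
φ(169) = 13^1·(13−1) = 156.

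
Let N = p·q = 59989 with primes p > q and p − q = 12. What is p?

Since p = q + 12, we have 59989 = q(q + 12), so q² + 12q − 59989 = 0.
Discriminant: 12² + 4·59989 = 144 + 239956 = 240100; √240100 = 490.
q = (−12 + 490)/2 = 239, and p = q + 12 = 251.
Check: 239 · 251 = 59989.

251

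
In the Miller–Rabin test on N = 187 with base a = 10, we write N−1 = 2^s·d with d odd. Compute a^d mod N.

164

187 − 1 = 186 = 2^1 · 93, so d = 93.
10^1 ≡ 10 (mod 187)
10^2 ≡ 10^2 = 100 ≡ 100 (mod 187)
10^4 ≡ 100^2 = 10000 ≡ 89 (mod 187)
10^8 ≡ 89^2 = 7921 ≡ 67 (mod 187)
10^16 ≡ 67^2 = 4489 ≡ 1 (mod 187)
10^32 ≡ 1^2 = 1 ≡ 1 (mod 187)
10^64 ≡ 1^2 = 1 ≡ 1 (mod 187)
93 = 64 + 16 + 8 + 4 + 1 in binary powers of 2.
So 10^93 ≡ 1 · 1 · 67 · 89 · 10 ≡ 164 (mod 187).
Squaring chain: 164; never reaches −1, so base 10 is a Miller–Rabin witness that 187 is composite.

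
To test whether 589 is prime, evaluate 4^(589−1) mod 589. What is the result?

64

4^1 ≡ 4 (mod 589)
4^2 ≡ 4^2 = 16 ≡ 16 (mod 589)
4^4 ≡ 16^2 = 256 ≡ 256 (mod 589)
4^8 ≡ 256^2 = 65536 ≡ 157 (mod 589)
4^16 ≡ 157^2 = 24649 ≡ 500 (mod 589)
4^32 ≡ 500^2 = 250000 ≡ 264 (mod 589)
4^64 ≡ 264^2 = 69696 ≡ 194 (mod 589)
4^128 ≡ 194^2 = 37636 ≡ 529 (mod 589)
4^256 ≡ 529^2 = 279841 ≡ 66 (mod 589)
4^512 ≡ 66^2 = 4356 ≡ 233 (mod 589)
588 = 512 + 64 + 8 + 4 in binary powers of 2.
So 4^588 ≡ 233 · 194 · 157 · 256 ≡ 64 (mod 589).
Since 64 ≠ 1, base 4 is a Fermat witness: 589 is composite.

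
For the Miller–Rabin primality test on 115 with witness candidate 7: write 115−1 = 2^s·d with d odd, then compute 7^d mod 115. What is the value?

115 − 1 = 114 = 2^1 · 57, so d = 57.
7^1 ≡ 7 (mod 115)
7^2 ≡ 7^2 = 49 ≡ 49 (mod 115)
7^4 ≡ 49^2 = 2401 ≡ 101 (mod 115)
7^8 ≡ 101^2 = 10201 ≡ 81 (mod 115)
7^16 ≡ 81^2 = 6561 ≡ 6 (mod 115)
7^32 ≡ 6^2 = 36 ≡ 36 (mod 115)
57 = 32 + 16 + 8 + 1 in binary powers of 2.
So 7^57 ≡ 36 · 6 · 81 · 7 ≡ 112 (mod 115).
Squaring chain: 112; never reaches −1, so base 7 is a Miller–Rabin witness that 115 is composite.

112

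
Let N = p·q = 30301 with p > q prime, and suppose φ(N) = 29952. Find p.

193

φ(n) = (p−1)(q−1) = n − (p+q) + 1, so p + q = 30301 − 29952 + 1 = 350.
p and q are the roots of t² − 350t + 30301 = 0.
Discriminant: 350² − 4·30301 = 122500 − 121204 = 1296; √1296 = 36.
q = (350 − 36)/2 = 157, p = (350 + 36)/2 = 193.
Check: 157 · 193 = 30301.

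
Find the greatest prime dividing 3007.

3007 = 31 · 97
97 is prime.
So 3007 = 31 · 97; the largest prime factor is 97.

97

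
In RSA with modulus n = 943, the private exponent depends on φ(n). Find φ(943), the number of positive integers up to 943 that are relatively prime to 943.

Factor: 943 = 23 · 41.
φ(943) = (23−1) · (41−1) = 22 · 40 = 880.

880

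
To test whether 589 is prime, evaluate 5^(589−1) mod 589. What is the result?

5^1 ≡ 5 (mod 589)
5^2 ≡ 5^2 = 25 ≡ 25 (mod 589)
5^4 ≡ 25^2 = 625 ≡ 36 (mod 589)
5^8 ≡ 36^2 = 1296 ≡ 118 (mod 589)
5^16 ≡ 118^2 = 13924 ≡ 377 (mod 589)
5^32 ≡ 377^2 = 142129 ≡ 180 (mod 589)
5^64 ≡ 180^2 = 32400 ≡ 5 (mod 589)
5^128 ≡ 5^2 = 25 ≡ 25 (mod 589)
5^256 ≡ 25^2 = 625 ≡ 36 (mod 589)
5^512 ≡ 36^2 = 1296 ≡ 118 (mod 589)
588 = 512 + 64 + 8 + 4 in binary powers of 2.
So 5^588 ≡ 118 · 5 · 118 · 36 ≡ 125 (mod 589).
Since 125 ≠ 1, base 5 is a Fermat witness: 589 is composite.

125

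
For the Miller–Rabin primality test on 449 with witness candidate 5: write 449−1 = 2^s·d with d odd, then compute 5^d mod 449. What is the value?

449 − 1 = 448 = 2^6 · 7, so d = 7.
5^1 ≡ 5 (mod 449)
5^2 ≡ 5^2 = 25 ≡ 25 (mod 449)
5^4 ≡ 25^2 = 625 ≡ 176 (mod 449)
7 = 4 + 2 + 1 in binary powers of 2.
So 5^7 ≡ 176 · 25 · 5 ≡ 448 (mod 449).
Since 5^d ≡ 448 (mod 449), base 5 does not prove 449 composite.

448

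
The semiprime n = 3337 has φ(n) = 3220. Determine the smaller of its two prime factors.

φ(n) = (p−1)(q−1) = n − (p+q) + 1, so p + q = 3337 − 3220 + 1 = 118.
p and q are the roots of t² − 118t + 3337 = 0.
Discriminant: 118² − 4·3337 = 13924 − 13348 = 576; √576 = 24.
q = (118 − 24)/2 = 47, p = (118 + 24)/2 = 71.
Check: 47 · 71 = 3337.

47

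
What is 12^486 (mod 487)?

12^1 ≡ 12 (mod 487)
12^2 ≡ 12^2 = 144 ≡ 144 (mod 487)
12^4 ≡ 144^2 = 20736 ≡ 282 (mod 487)
12^8 ≡ 282^2 = 79524 ≡ 143 (mod 487)
12^16 ≡ 143^2 = 20449 ≡ 482 (mod 487)
12^32 ≡ 482^2 = 232324 ≡ 25 (mod 487)
12^64 ≡ 25^2 = 625 ≡ 138 (mod 487)
12^128 ≡ 138^2 = 19044 ≡ 51 (mod 487)
12^256 ≡ 51^2 = 2601 ≡ 166 (mod 487)
486 = 256 + 128 + 64 + 32 + 4 + 2 in binary powers of 2.
So 12^486 ≡ 166 · 51 · 138 · 25 · 282 · 144 ≡ 1 (mod 487).
Since the result is 1, base 12 gives no evidence that 487 is composite.

1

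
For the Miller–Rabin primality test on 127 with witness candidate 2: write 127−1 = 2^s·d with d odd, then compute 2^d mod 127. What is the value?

127 − 1 = 126 = 2^1 · 63, so d = 63.
2^1 ≡ 2 (mod 127)
2^2 ≡ 2^2 = 4 ≡ 4 (mod 127)
2^4 ≡ 4^2 = 16 ≡ 16 (mod 127)
2^8 ≡ 16^2 = 256 ≡ 2 (mod 127)
2^16 ≡ 2^2 = 4 ≡ 4 (mod 127)
2^32 ≡ 4^2 = 16 ≡ 16 (mod 127)
63 = 32 + 16 + 8 + 4 + 2 + 1 in binary powers of 2.
So 2^63 ≡ 16 · 4 · 2 · 16 · 4 · 2 ≡ 1 (mod 127).
Since 2^d ≡ 1 (mod 127), base 2 does not prove 127 composite.

1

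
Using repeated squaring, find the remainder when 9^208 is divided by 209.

9^1 ≡ 9 (mod 209)
9^2 ≡ 9^2 = 81 ≡ 81 (mod 209)
9^4 ≡ 81^2 = 6561 ≡ 82 (mod 209)
9^8 ≡ 82^2 = 6724 ≡ 36 (mod 209)
9^16 ≡ 36^2 = 1296 ≡ 42 (mod 209)
9^32 ≡ 42^2 = 1764 ≡ 92 (mod 209)
9^64 ≡ 92^2 = 8464 ≡ 104 (mod 209)
9^128 ≡ 104^2 = 10816 ≡ 157 (mod 209)
208 = 128 + 64 + 16 in binary powers of 2.
So 9^208 ≡ 157 · 104 · 42 ≡ 47 (mod 209).
Since 47 ≠ 1, base 9 is a Fermat witness: 209 is composite.

47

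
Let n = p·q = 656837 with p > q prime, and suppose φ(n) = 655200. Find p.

937

φ(n) = (p−1)(q−1) = n − (p+q) + 1, so p + q = 656837 − 655200 + 1 = 1638.
p and q are the roots of t² − 1638t + 656837 = 0.
Discriminant: 1638² − 4·656837 = 2683044 − 2627348 = 55696; √55696 = 236.
q = (1638 − 236)/2 = 701, p = (1638 + 236)/2 = 937.
Check: 701 · 937 = 656837.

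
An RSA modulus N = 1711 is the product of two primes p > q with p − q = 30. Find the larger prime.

Since p = q + 30, we have 1711 = q(q + 30), so q² + 30q − 1711 = 0.
Discriminant: 30² + 4·1711 = 900 + 6844 = 7744; √7744 = 88.
q = (−30 + 88)/2 = 29, and p = q + 30 = 59.
Check: 29 · 59 = 1711.

59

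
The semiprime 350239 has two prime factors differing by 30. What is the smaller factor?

577

Since p = q + 30, we have 350239 = q(q + 30), so q² + 30q − 350239 = 0.
Discriminant: 30² + 4·350239 = 900 + 1400956 = 1401856; √1401856 = 1184.
q = (−30 + 1184)/2 = 577, and p = q + 30 = 607.
Check: 577 · 607 = 350239.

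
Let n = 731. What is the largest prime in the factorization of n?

43

731 = 17 · 43
43 is prime.
So 731 = 17 · 43; the largest prime factor is 43.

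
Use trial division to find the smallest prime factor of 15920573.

15920573 is odd.
Digit sum 32, not divisible by 3.
Ends in 3: not divisible by 5.
7: 15920573 = 7·2274367 + 4
11: 15920573 = 11·1447324 + 9
13: 15920573 = 13·1224659 + 6
17: 15920573 = 17·936504 + 5
19: 15920573 = 19·837924 + 17
23: 15920573 = 23·692198 + 19
29: 15920573 = 29·548985 + 8
31: 15920573 = 31·513566 + 27
37: 15920573 = 37·430285 + 28
41: 15920573 = 41·388306 + 27
43: 15920573 = 43·370245 + 38
47: 15920573 = 47·338735 + 28
53: 15920573 = 53·300388 + 9
59: 15920573 = 59·269840 + 13
61: 15920573 = 61·260993

61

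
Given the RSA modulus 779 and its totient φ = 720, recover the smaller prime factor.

φ(n) = (p−1)(q−1) = n − (p+q) + 1, so p + q = 779 − 720 + 1 = 60.
p and q are the roots of t² − 60t + 779 = 0.
Discriminant: 60² − 4·779 = 3600 − 3116 = 484; √484 = 22.
q = (60 − 22)/2 = 19, p = (60 + 22)/2 = 41.
Check: 19 · 41 = 779.

19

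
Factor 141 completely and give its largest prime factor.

141 = 3 · 47
47 is prime.
So 141 = 3 · 47; the largest prime factor is 47.

47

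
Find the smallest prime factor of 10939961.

67

10939961 is odd.
Digit sum 38, not divisible by 3.
Ends in 1: not divisible by 5.
7: 10939961 = 7·1562851 + 4
11: 10939961 = 11·994541 + 10
13: 10939961 = 13·841535 + 6
17: 10939961 = 17·643527 + 2
19: 10939961 = 19·575787 + 8
23: 10939961 = 23·475650 + 11
29: 10939961 = 29·377240 + 1
31: 10939961 = 31·352901 + 30
37: 10939961 = 37·295674 + 23
41: 10939961 = 41·266828 + 13
43: 10939961 = 43·254417 + 30
47: 10939961 = 47·232765 + 6
53: 10939961 = 53·206414 + 19
59: 10939961 = 59·185423 + 4
61: 10939961 = 61·179343 + 38
67: 10939961 = 67·163283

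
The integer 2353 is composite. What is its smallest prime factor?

13

2353 is odd.
Digit sum 13, not divisible by 3.
Ends in 3: not divisible by 5.
7: 2353 = 7·336 + 1
11: 2353 = 11·213 + 10
13: 2353 = 13·181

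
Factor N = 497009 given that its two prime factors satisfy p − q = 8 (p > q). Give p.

709

Since p = q + 8, we have 497009 = q(q + 8), so q² + 8q − 497009 = 0.
Discriminant: 8² + 4·497009 = 64 + 1988036 = 1988100; √1988100 = 1410.
q = (−8 + 1410)/2 = 701, and p = q + 8 = 709.
Check: 701 · 709 = 497009.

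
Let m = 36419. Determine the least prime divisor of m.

36419 is odd.
Digit sum 23, not divisible by 3.
Ends in 9: not divisible by 5.
7: 36419 = 7·5202 + 5
11: 36419 = 11·3310 + 9
13: 36419 = 13·2801 + 6
17: 36419 = 17·2142 + 5
19: 36419 = 19·1916 + 15
23: 36419 = 23·1583 + 10
29: 36419 = 29·1255 + 24
31: 36419 = 31·1174 + 25
37: 36419 = 37·984 + 11
41: 36419 = 41·888 + 11
43: 36419 = 43·846 + 41
47: 36419 = 47·774 + 41
53: 36419 = 53·687 + 8
59: 36419 = 59·617 + 16
61: 36419 = 61·597 + 2
67: 36419 = 67·543 + 38
71: 36419 = 71·512 + 67
73: 36419 = 73·498 + 65
79: 36419 = 79·461

79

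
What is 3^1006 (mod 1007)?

3^1 ≡ 3 (mod 1007)
3^2 ≡ 3^2 = 9 ≡ 9 (mod 1007)
3^4 ≡ 9^2 = 81 ≡ 81 (mod 1007)
3^8 ≡ 81^2 = 6561 ≡ 519 (mod 1007)
3^16 ≡ 519^2 = 269361 ≡ 492 (mod 1007)
3^32 ≡ 492^2 = 242064 ≡ 384 (mod 1007)
3^64 ≡ 384^2 = 147456 ≡ 434 (mod 1007)
3^128 ≡ 434^2 = 188356 ≡ 47 (mod 1007)
3^256 ≡ 47^2 = 2209 ≡ 195 (mod 1007)
3^512 ≡ 195^2 = 38025 ≡ 766 (mod 1007)
1006 = 512 + 256 + 128 + 64 + 32 + 8 + 4 + 2 in binary powers of 2.
So 3^1006 ≡ 766 · 195 · 47 · 434 · 384 · 519 · 81 · 9 ≡ 188 (mod 1007).
Since 188 ≠ 1, base 3 is a Fermat witness: 1007 is composite.

188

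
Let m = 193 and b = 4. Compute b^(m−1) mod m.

4^1 ≡ 4 (mod 193)
4^2 ≡ 4^2 = 16 ≡ 16 (mod 193)
4^4 ≡ 16^2 = 256 ≡ 63 (mod 193)
4^8 ≡ 63^2 = 3969 ≡ 109 (mod 193)
4^16 ≡ 109^2 = 11881 ≡ 108 (mod 193)
4^32 ≡ 108^2 = 11664 ≡ 84 (mod 193)
4^64 ≡ 84^2 = 7056 ≡ 108 (mod 193)
4^128 ≡ 108^2 = 11664 ≡ 84 (mod 193)
192 = 128 + 64 in binary powers of 2.
So 4^192 ≡ 84 · 108 ≡ 1 (mod 193).
Since the result is 1, base 4 gives no evidence that 193 is composite.

1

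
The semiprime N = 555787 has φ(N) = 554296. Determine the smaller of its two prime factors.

719

φ(n) = (p−1)(q−1) = n − (p+q) + 1, so p + q = 555787 − 554296 + 1 = 1492.
p and q are the roots of t² − 1492t + 555787 = 0.
Discriminant: 1492² − 4·555787 = 2226064 − 2223148 = 2916; √2916 = 54.
q = (1492 − 54)/2 = 719, p = (1492 + 54)/2 = 773.
Check: 719 · 773 = 555787.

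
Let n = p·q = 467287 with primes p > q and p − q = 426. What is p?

Since p = q + 426, we have 467287 = q(q + 426), so q² + 426q − 467287 = 0.
Discriminant: 426² + 4·467287 = 181476 + 1869148 = 2050624; √2050624 = 1432.
q = (−426 + 1432)/2 = 503, and p = q + 426 = 929.
Check: 503 · 929 = 467287.

929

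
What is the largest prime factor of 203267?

83

203267 = 31 · 6557
6557 = 79 · 83
83 is prime.
So 203267 = 31 · 79 · 83; the largest prime factor is 83.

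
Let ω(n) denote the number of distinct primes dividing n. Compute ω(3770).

3770 = 2 · 1885
1885 = 5 · 377
377 = 13 · 29
3770 = 2 · 5 · 13 · 29, which has 4 distinct prime factors.

4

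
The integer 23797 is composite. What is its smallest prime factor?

23797 is odd.
Digit sum 28, not divisible by 3.
Ends in 7: not divisible by 5.
7: 23797 = 7·3399 + 4
11: 23797 = 11·2163 + 4
13: 23797 = 13·1830 + 7
17: 23797 = 17·1399 + 14
19: 23797 = 19·1252 + 9
23: 23797 = 23·1034 + 15
29: 23797 = 29·820 + 17
31: 23797 = 31·767 + 20
37: 23797 = 37·643 + 6
41: 23797 = 41·580 + 17
43: 23797 = 43·553 + 18
47: 23797 = 47·506 + 15
53: 23797 = 53·449

53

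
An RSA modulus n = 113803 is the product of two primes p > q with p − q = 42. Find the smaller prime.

317

Since p = q + 42, we have 113803 = q(q + 42), so q² + 42q − 113803 = 0.
Discriminant: 42² + 4·113803 = 1764 + 455212 = 456976; √456976 = 676.
q = (−42 + 676)/2 = 317, and p = q + 42 = 359.
Check: 317 · 359 = 113803.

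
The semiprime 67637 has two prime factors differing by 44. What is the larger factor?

283

Since p = q + 44, we have 67637 = q(q + 44), so q² + 44q − 67637 = 0.
Discriminant: 44² + 4·67637 = 1936 + 270548 = 272484; √272484 = 522.
q = (−44 + 522)/2 = 239, and p = q + 44 = 283.
Check: 239 · 283 = 67637.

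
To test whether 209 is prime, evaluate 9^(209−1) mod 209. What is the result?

47

9^1 ≡ 9 (mod 209)
9^2 ≡ 9^2 = 81 ≡ 81 (mod 209)
9^4 ≡ 81^2 = 6561 ≡ 82 (mod 209)
9^8 ≡ 82^2 = 6724 ≡ 36 (mod 209)
9^16 ≡ 36^2 = 1296 ≡ 42 (mod 209)
9^32 ≡ 42^2 = 1764 ≡ 92 (mod 209)
9^64 ≡ 92^2 = 8464 ≡ 104 (mod 209)
9^128 ≡ 104^2 = 10816 ≡ 157 (mod 209)
208 = 128 + 64 + 16 in binary powers of 2.
So 9^208 ≡ 157 · 104 · 42 ≡ 47 (mod 209).
Since 47 ≠ 1, base 9 is a Fermat witness: 209 is composite.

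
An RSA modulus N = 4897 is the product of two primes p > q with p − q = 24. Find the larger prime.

83

Since p = q + 24, we have 4897 = q(q + 24), so q² + 24q − 4897 = 0.
Discriminant: 24² + 4·4897 = 576 + 19588 = 20164; √20164 = 142.
q = (−24 + 142)/2 = 59, and p = q + 24 = 83.
Check: 59 · 83 = 4897.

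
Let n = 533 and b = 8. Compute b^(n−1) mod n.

8^1 ≡ 8 (mod 533)
8^2 ≡ 8^2 = 64 ≡ 64 (mod 533)
8^4 ≡ 64^2 = 4096 ≡ 365 (mod 533)
8^8 ≡ 365^2 = 133225 ≡ 508 (mod 533)
8^16 ≡ 508^2 = 258064 ≡ 92 (mod 533)
8^32 ≡ 92^2 = 8464 ≡ 469 (mod 533)
8^64 ≡ 469^2 = 219961 ≡ 365 (mod 533)
8^128 ≡ 365^2 = 133225 ≡ 508 (mod 533)
8^256 ≡ 508^2 = 258064 ≡ 92 (mod 533)
8^512 ≡ 92^2 = 8464 ≡ 469 (mod 533)
532 = 512 + 16 + 4 in binary powers of 2.
So 8^532 ≡ 469 · 92 · 365 ≡ 469 (mod 533).
Since 469 ≠ 1, base 8 is a Fermat witness: 533 is composite.

469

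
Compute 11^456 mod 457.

11^1 ≡ 11 (mod 457)
11^2 ≡ 11^2 = 121 ≡ 121 (mod 457)
11^4 ≡ 121^2 = 14641 ≡ 17 (mod 457)
11^8 ≡ 17^2 = 289 ≡ 289 (mod 457)
11^16 ≡ 289^2 = 83521 ≡ 347 (mod 457)
11^32 ≡ 347^2 = 120409 ≡ 218 (mod 457)
11^64 ≡ 218^2 = 47524 ≡ 453 (mod 457)
11^128 ≡ 453^2 = 205209 ≡ 16 (mod 457)
11^256 ≡ 16^2 = 256 ≡ 256 (mod 457)
456 = 256 + 128 + 64 + 8 in binary powers of 2.
So 11^456 ≡ 256 · 16 · 453 · 289 ≡ 1 (mod 457).
Since the result is 1, base 11 gives no evidence that 457 is composite.

1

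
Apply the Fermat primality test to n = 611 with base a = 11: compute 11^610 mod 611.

335

11^1 ≡ 11 (mod 611)
11^2 ≡ 11^2 = 121 ≡ 121 (mod 611)
11^4 ≡ 121^2 = 14641 ≡ 588 (mod 611)
11^8 ≡ 588^2 = 345744 ≡ 529 (mod 611)
11^16 ≡ 529^2 = 279841 ≡ 3 (mod 611)
11^32 ≡ 3^2 = 9 ≡ 9 (mod 611)
11^64 ≡ 9^2 = 81 ≡ 81 (mod 611)
11^128 ≡ 81^2 = 6561 ≡ 451 (mod 611)
11^256 ≡ 451^2 = 203401 ≡ 549 (mod 611)
11^512 ≡ 549^2 = 301401 ≡ 178 (mod 611)
610 = 512 + 64 + 32 + 2 in binary powers of 2.
So 11^610 ≡ 178 · 81 · 9 · 121 ≡ 335 (mod 611).
Since 335 ≠ 1, base 11 is a Fermat witness: 611 is composite.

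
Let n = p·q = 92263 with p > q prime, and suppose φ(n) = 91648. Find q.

φ(n) = (p−1)(q−1) = n − (p+q) + 1, so p + q = 92263 − 91648 + 1 = 616.
p and q are the roots of t² − 616t + 92263 = 0.
Discriminant: 616² − 4·92263 = 379456 − 369052 = 10404; √10404 = 102.
q = (616 − 102)/2 = 257, p = (616 + 102)/2 = 359.
Check: 257 · 359 = 92263.

257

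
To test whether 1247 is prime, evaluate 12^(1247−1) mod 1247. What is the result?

12^1 ≡ 12 (mod 1247)
12^2 ≡ 12^2 = 144 ≡ 144 (mod 1247)
12^4 ≡ 144^2 = 20736 ≡ 784 (mod 1247)
12^8 ≡ 784^2 = 614656 ≡ 1132 (mod 1247)
12^16 ≡ 1132^2 = 1281424 ≡ 755 (mod 1247)
12^32 ≡ 755^2 = 570025 ≡ 146 (mod 1247)
12^64 ≡ 146^2 = 21316 ≡ 117 (mod 1247)
12^128 ≡ 117^2 = 13689 ≡ 1219 (mod 1247)
12^256 ≡ 1219^2 = 1485961 ≡ 784 (mod 1247)
12^512 ≡ 784^2 = 614656 ≡ 1132 (mod 1247)
12^1024 ≡ 1132^2 = 1281424 ≡ 755 (mod 1247)
1246 = 1024 + 128 + 64 + 16 + 8 + 4 + 2 in binary powers of 2.
So 12^1246 ≡ 755 · 1219 · 117 · 755 · 1132 · 784 · 144 ≡ 608 (mod 1247).
Since 608 ≠ 1, base 12 is a Fermat witness: 1247 is composite.

608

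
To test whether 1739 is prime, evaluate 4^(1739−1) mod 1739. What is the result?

995

4^1 ≡ 4 (mod 1739)
4^2 ≡ 4^2 = 16 ≡ 16 (mod 1739)
4^4 ≡ 16^2 = 256 ≡ 256 (mod 1739)
4^8 ≡ 256^2 = 65536 ≡ 1193 (mod 1739)
4^16 ≡ 1193^2 = 1423249 ≡ 747 (mod 1739)
4^32 ≡ 747^2 = 558009 ≡ 1529 (mod 1739)
4^64 ≡ 1529^2 = 2337841 ≡ 625 (mod 1739)
4^128 ≡ 625^2 = 390625 ≡ 1089 (mod 1739)
4^256 ≡ 1089^2 = 1185921 ≡ 1662 (mod 1739)
4^512 ≡ 1662^2 = 2762244 ≡ 712 (mod 1739)
4^1024 ≡ 712^2 = 506944 ≡ 895 (mod 1739)
1738 = 1024 + 512 + 128 + 64 + 8 + 2 in binary powers of 2.
So 4^1738 ≡ 895 · 712 · 1089 · 625 · 1193 · 16 ≡ 995 (mod 1739).
Since 995 ≠ 1, base 4 is a Fermat witness: 1739 is composite.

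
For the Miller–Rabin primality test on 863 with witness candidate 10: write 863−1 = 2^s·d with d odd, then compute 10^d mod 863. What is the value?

863 − 1 = 862 = 2^1 · 431, so d = 431.
10^1 ≡ 10 (mod 863)
10^2 ≡ 10^2 = 100 ≡ 100 (mod 863)
10^4 ≡ 100^2 = 10000 ≡ 507 (mod 863)
10^8 ≡ 507^2 = 257049 ≡ 738 (mod 863)
10^16 ≡ 738^2 = 544644 ≡ 91 (mod 863)
10^32 ≡ 91^2 = 8281 ≡ 514 (mod 863)
10^64 ≡ 514^2 = 264196 ≡ 118 (mod 863)
10^128 ≡ 118^2 = 13924 ≡ 116 (mod 863)
10^256 ≡ 116^2 = 13456 ≡ 511 (mod 863)
431 = 256 + 128 + 32 + 8 + 4 + 2 + 1 in binary powers of 2.
So 10^431 ≡ 511 · 116 · 514 · 738 · 507 · 100 · 10 ≡ 862 (mod 863).
Since 10^d ≡ 862 (mod 863), base 10 does not prove 863 composite.

862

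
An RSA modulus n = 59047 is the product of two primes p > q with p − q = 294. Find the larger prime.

Since p = q + 294, we have 59047 = q(q + 294), so q² + 294q − 59047 = 0.
Discriminant: 294² + 4·59047 = 86436 + 236188 = 322624; √322624 = 568.
q = (−294 + 568)/2 = 137, and p = q + 294 = 431.
Check: 137 · 431 = 59047.

431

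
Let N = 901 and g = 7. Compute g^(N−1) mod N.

7^1 ≡ 7 (mod 901)
7^2 ≡ 7^2 = 49 ≡ 49 (mod 901)
7^4 ≡ 49^2 = 2401 ≡ 599 (mod 901)
7^8 ≡ 599^2 = 358801 ≡ 203 (mod 901)
7^16 ≡ 203^2 = 41209 ≡ 664 (mod 901)
7^32 ≡ 664^2 = 440896 ≡ 307 (mod 901)
7^64 ≡ 307^2 = 94249 ≡ 545 (mod 901)
7^128 ≡ 545^2 = 297025 ≡ 596 (mod 901)
7^256 ≡ 596^2 = 355216 ≡ 222 (mod 901)
7^512 ≡ 222^2 = 49284 ≡ 630 (mod 901)
900 = 512 + 256 + 128 + 4 in binary powers of 2.
So 7^900 ≡ 630 · 222 · 596 · 599 ≡ 293 (mod 901).
Since 293 ≠ 1, base 7 is a Fermat witness: 901 is composite.

293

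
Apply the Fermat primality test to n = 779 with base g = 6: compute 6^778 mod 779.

156

6^1 ≡ 6 (mod 779)
6^2 ≡ 6^2 = 36 ≡ 36 (mod 779)
6^4 ≡ 36^2 = 1296 ≡ 517 (mod 779)
6^8 ≡ 517^2 = 267289 ≡ 92 (mod 779)
6^16 ≡ 92^2 = 8464 ≡ 674 (mod 779)
6^32 ≡ 674^2 = 454276 ≡ 119 (mod 779)
6^64 ≡ 119^2 = 14161 ≡ 139 (mod 779)
6^128 ≡ 139^2 = 19321 ≡ 625 (mod 779)
6^256 ≡ 625^2 = 390625 ≡ 346 (mod 779)
6^512 ≡ 346^2 = 119716 ≡ 529 (mod 779)
778 = 512 + 256 + 8 + 2 in binary powers of 2.
So 6^778 ≡ 529 · 346 · 92 · 36 ≡ 156 (mod 779).
Since 156 ≠ 1, base 6 is a Fermat witness: 779 is composite.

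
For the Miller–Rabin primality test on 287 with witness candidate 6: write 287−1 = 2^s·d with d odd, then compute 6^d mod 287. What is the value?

153

287 − 1 = 286 = 2^1 · 143, so d = 143.
6^1 ≡ 6 (mod 287)
6^2 ≡ 6^2 = 36 ≡ 36 (mod 287)
6^4 ≡ 36^2 = 1296 ≡ 148 (mod 287)
6^8 ≡ 148^2 = 21904 ≡ 92 (mod 287)
6^16 ≡ 92^2 = 8464 ≡ 141 (mod 287)
6^32 ≡ 141^2 = 19881 ≡ 78 (mod 287)
6^64 ≡ 78^2 = 6084 ≡ 57 (mod 287)
6^128 ≡ 57^2 = 3249 ≡ 92 (mod 287)
143 = 128 + 8 + 4 + 2 + 1 in binary powers of 2.
So 6^143 ≡ 92 · 92 · 148 · 36 · 6 ≡ 153 (mod 287).
Squaring chain: 153; never reaches −1, so base 6 is a Miller–Rabin witness that 287 is composite.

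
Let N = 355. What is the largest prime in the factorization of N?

355 = 5 · 71
71 is prime.
So 355 = 5 · 71; the largest prime factor is 71.

71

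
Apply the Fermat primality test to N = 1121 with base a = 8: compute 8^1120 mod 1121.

638

8^1 ≡ 8 (mod 1121)
8^2 ≡ 8^2 = 64 ≡ 64 (mod 1121)
8^4 ≡ 64^2 = 4096 ≡ 733 (mod 1121)
8^8 ≡ 733^2 = 537289 ≡ 330 (mod 1121)
8^16 ≡ 330^2 = 108900 ≡ 163 (mod 1121)
8^32 ≡ 163^2 = 26569 ≡ 786 (mod 1121)
8^64 ≡ 786^2 = 617796 ≡ 125 (mod 1121)
8^128 ≡ 125^2 = 15625 ≡ 1052 (mod 1121)
8^256 ≡ 1052^2 = 1106704 ≡ 277 (mod 1121)
8^512 ≡ 277^2 = 76729 ≡ 501 (mod 1121)
8^1024 ≡ 501^2 = 251001 ≡ 1018 (mod 1121)
1120 = 1024 + 64 + 32 in binary powers of 2.
So 8^1120 ≡ 1018 · 125 · 786 ≡ 638 (mod 1121).
Since 638 ≠ 1, base 8 is a Fermat witness: 1121 is composite.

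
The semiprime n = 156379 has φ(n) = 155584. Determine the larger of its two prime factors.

φ(n) = (p−1)(q−1) = n − (p+q) + 1, so p + q = 156379 − 155584 + 1 = 796.
p and q are the roots of t² − 796t + 156379 = 0.
Discriminant: 796² − 4·156379 = 633616 − 625516 = 8100; √8100 = 90.
q = (796 − 90)/2 = 353, p = (796 + 90)/2 = 443.
Check: 353 · 443 = 156379.

443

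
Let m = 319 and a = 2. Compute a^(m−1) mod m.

212

2^1 ≡ 2 (mod 319)
2^2 ≡ 2^2 = 4 ≡ 4 (mod 319)
2^4 ≡ 4^2 = 16 ≡ 16 (mod 319)
2^8 ≡ 16^2 = 256 ≡ 256 (mod 319)
2^16 ≡ 256^2 = 65536 ≡ 141 (mod 319)
2^32 ≡ 141^2 = 19881 ≡ 103 (mod 319)
2^64 ≡ 103^2 = 10609 ≡ 82 (mod 319)
2^128 ≡ 82^2 = 6724 ≡ 25 (mod 319)
2^256 ≡ 25^2 = 625 ≡ 306 (mod 319)
318 = 256 + 32 + 16 + 8 + 4 + 2 in binary powers of 2.
So 2^318 ≡ 306 · 103 · 141 · 256 · 16 · 4 ≡ 212 (mod 319).
Since 212 ≠ 1, base 2 is a Fermat witness: 319 is composite.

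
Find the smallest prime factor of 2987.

2987 is odd.
Digit sum 26, not divisible by 3.
Ends in 7: not divisible by 5.
7: 2987 = 7·426 + 5
11: 2987 = 11·271 + 6
13: 2987 = 13·229 + 10
17: 2987 = 17·175 + 12
19: 2987 = 19·157 + 4
23: 2987 = 23·129 + 20
29: 2987 = 29·103

29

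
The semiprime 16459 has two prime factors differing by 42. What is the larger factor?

Since p = q + 42, we have 16459 = q(q + 42), so q² + 42q − 16459 = 0.
Discriminant: 42² + 4·16459 = 1764 + 65836 = 67600; √67600 = 260.
q = (−42 + 260)/2 = 109, and p = q + 42 = 151.
Check: 109 · 151 = 16459.

151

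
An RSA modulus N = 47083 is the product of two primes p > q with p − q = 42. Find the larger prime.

239

Since p = q + 42, we have 47083 = q(q + 42), so q² + 42q − 47083 = 0.
Discriminant: 42² + 4·47083 = 1764 + 188332 = 190096; √190096 = 436.
q = (−42 + 436)/2 = 197, and p = q + 42 = 239.
Check: 197 · 239 = 47083.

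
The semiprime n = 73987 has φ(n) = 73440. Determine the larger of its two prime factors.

307

φ(n) = (p−1)(q−1) = n − (p+q) + 1, so p + q = 73987 − 73440 + 1 = 548.
p and q are the roots of t² − 548t + 73987 = 0.
Discriminant: 548² − 4·73987 = 300304 − 295948 = 4356; √4356 = 66.
q = (548 − 66)/2 = 241, p = (548 + 66)/2 = 307.
Check: 241 · 307 = 73987.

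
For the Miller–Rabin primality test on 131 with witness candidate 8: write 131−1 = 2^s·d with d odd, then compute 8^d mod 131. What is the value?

130

131 − 1 = 130 = 2^1 · 65, so d = 65.
8^1 ≡ 8 (mod 131)
8^2 ≡ 8^2 = 64 ≡ 64 (mod 131)
8^4 ≡ 64^2 = 4096 ≡ 35 (mod 131)
8^8 ≡ 35^2 = 1225 ≡ 46 (mod 131)
8^16 ≡ 46^2 = 2116 ≡ 20 (mod 131)
8^32 ≡ 20^2 = 400 ≡ 7 (mod 131)
8^64 ≡ 7^2 = 49 ≡ 49 (mod 131)
65 = 64 + 1 in binary powers of 2.
So 8^65 ≡ 49 · 8 ≡ 130 (mod 131).
Since 8^d ≡ 130 (mod 131), base 8 does not prove 131 composite.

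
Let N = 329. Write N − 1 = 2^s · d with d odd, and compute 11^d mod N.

107

329 − 1 = 328 = 2^3 · 41, so d = 41.
11^1 ≡ 11 (mod 329)
11^2 ≡ 11^2 = 121 ≡ 121 (mod 329)
11^4 ≡ 121^2 = 14641 ≡ 165 (mod 329)
11^8 ≡ 165^2 = 27225 ≡ 247 (mod 329)
11^16 ≡ 247^2 = 61009 ≡ 144 (mod 329)
11^32 ≡ 144^2 = 20736 ≡ 9 (mod 329)
41 = 32 + 8 + 1 in binary powers of 2.
So 11^41 ≡ 9 · 247 · 11 ≡ 107 (mod 329).
Squaring chain: 107 → 263 → 79; never reaches −1, so base 11 is a Miller–Rabin witness that 329 is composite.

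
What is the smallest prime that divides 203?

203 is odd.
Digit sum 5, not divisible by 3.
Ends in 3: not divisible by 5.
7: 203 = 7·29

7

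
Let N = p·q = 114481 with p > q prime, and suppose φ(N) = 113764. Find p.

479

φ(n) = (p−1)(q−1) = n − (p+q) + 1, so p + q = 114481 − 113764 + 1 = 718.
p and q are the roots of t² − 718t + 114481 = 0.
Discriminant: 718² − 4·114481 = 515524 − 457924 = 57600; √57600 = 240.
q = (718 − 240)/2 = 239, p = (718 + 240)/2 = 479.
Check: 239 · 479 = 114481.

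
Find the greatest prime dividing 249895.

53

249895 = 5 · 49979
49979 = 23 · 2173
2173 = 41 · 53
53 is prime.
So 249895 = 5 · 23 · 41 · 53; the largest prime factor is 53.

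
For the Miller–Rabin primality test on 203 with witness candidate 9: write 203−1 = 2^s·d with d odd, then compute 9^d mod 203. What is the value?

4

203 − 1 = 202 = 2^1 · 101, so d = 101.
9^1 ≡ 9 (mod 203)
9^2 ≡ 9^2 = 81 ≡ 81 (mod 203)
9^4 ≡ 81^2 = 6561 ≡ 65 (mod 203)
9^8 ≡ 65^2 = 4225 ≡ 165 (mod 203)
9^16 ≡ 165^2 = 27225 ≡ 23 (mod 203)
9^32 ≡ 23^2 = 529 ≡ 123 (mod 203)
9^64 ≡ 123^2 = 15129 ≡ 107 (mod 203)
101 = 64 + 32 + 4 + 1 in binary powers of 2.
So 9^101 ≡ 107 · 123 · 65 · 9 ≡ 4 (mod 203).
Squaring chain: 4; never reaches −1, so base 9 is a Miller–Rabin witness that 203 is composite.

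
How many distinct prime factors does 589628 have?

5

589628 = 2^2 · 147407
147407 = 13 · 11339
11339 = 17 · 667
667 = 23 · 29
589628 = 2^2 · 13 · 17 · 23 · 29, which has 5 distinct prime factors.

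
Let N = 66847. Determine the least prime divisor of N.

66847 is odd.
Digit sum 31, not divisible by 3.
Ends in 7: not divisible by 5.
7: 66847 = 7·9549 + 4
11: 66847 = 11·6077

11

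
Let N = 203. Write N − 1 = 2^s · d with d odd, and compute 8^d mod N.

155

203 − 1 = 202 = 2^1 · 101, so d = 101.
8^1 ≡ 8 (mod 203)
8^2 ≡ 8^2 = 64 ≡ 64 (mod 203)
8^4 ≡ 64^2 = 4096 ≡ 36 (mod 203)
8^8 ≡ 36^2 = 1296 ≡ 78 (mod 203)
8^16 ≡ 78^2 = 6084 ≡ 197 (mod 203)
8^32 ≡ 197^2 = 38809 ≡ 36 (mod 203)
8^64 ≡ 36^2 = 1296 ≡ 78 (mod 203)
101 = 64 + 32 + 4 + 1 in binary powers of 2.
So 8^101 ≡ 78 · 36 · 36 · 8 ≡ 155 (mod 203).
Squaring chain: 155; never reaches −1, so base 8 is a Miller–Rabin witness that 203 is composite.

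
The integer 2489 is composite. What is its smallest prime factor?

2489 is odd.
Digit sum 23, not divisible by 3.
Ends in 9: not divisible by 5.
7: 2489 = 7·355 + 4
11: 2489 = 11·226 + 3
13: 2489 = 13·191 + 6
17: 2489 = 17·146 + 7
19: 2489 = 19·131

19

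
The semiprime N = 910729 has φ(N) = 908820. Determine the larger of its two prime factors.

991

φ(n) = (p−1)(q−1) = n − (p+q) + 1, so p + q = 910729 − 908820 + 1 = 1910.
p and q are the roots of t² − 1910t + 910729 = 0.
Discriminant: 1910² − 4·910729 = 3648100 − 3642916 = 5184; √5184 = 72.
q = (1910 − 72)/2 = 919, p = (1910 + 72)/2 = 991.
Check: 919 · 991 = 910729.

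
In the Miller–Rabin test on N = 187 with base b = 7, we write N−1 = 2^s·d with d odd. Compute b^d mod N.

187 − 1 = 186 = 2^1 · 93, so d = 93.
7^1 ≡ 7 (mod 187)
7^2 ≡ 7^2 = 49 ≡ 49 (mod 187)
7^4 ≡ 49^2 = 2401 ≡ 157 (mod 187)
7^8 ≡ 157^2 = 24649 ≡ 152 (mod 187)
7^16 ≡ 152^2 = 23104 ≡ 103 (mod 187)
7^32 ≡ 103^2 = 10609 ≡ 137 (mod 187)
7^64 ≡ 137^2 = 18769 ≡ 69 (mod 187)
93 = 64 + 16 + 8 + 4 + 1 in binary powers of 2.
So 7^93 ≡ 69 · 103 · 152 · 157 · 7 ≡ 57 (mod 187).
Squaring chain: 57; never reaches −1, so base 7 is a Miller–Rabin witness that 187 is composite.

57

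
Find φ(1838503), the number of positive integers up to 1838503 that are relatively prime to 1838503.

Factor: 1838503 = 101 · 109 · 167.
φ(1838503) = (101−1) · (109−1) · (167−1) = 100 · 108 · 166 = 1792800.

1792800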